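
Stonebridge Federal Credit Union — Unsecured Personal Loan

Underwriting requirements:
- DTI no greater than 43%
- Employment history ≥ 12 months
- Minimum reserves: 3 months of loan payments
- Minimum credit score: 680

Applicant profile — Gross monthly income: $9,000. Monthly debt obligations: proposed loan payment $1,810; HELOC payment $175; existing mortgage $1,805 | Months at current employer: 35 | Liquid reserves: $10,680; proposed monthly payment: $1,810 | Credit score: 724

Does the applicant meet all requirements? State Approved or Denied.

Approved

Total monthly debts = (1,810 + 175 + 1,805) = 3,790. Debt-to-income = 3,790/9,000 = 42.1% — meets 43% limit
Employment 35 ≥ 12 months
Reserves = 10,680/1,810 = 5.9 months ≥ 3
Credit score 724 ≥ 680 (meets)
All criteria satisfied.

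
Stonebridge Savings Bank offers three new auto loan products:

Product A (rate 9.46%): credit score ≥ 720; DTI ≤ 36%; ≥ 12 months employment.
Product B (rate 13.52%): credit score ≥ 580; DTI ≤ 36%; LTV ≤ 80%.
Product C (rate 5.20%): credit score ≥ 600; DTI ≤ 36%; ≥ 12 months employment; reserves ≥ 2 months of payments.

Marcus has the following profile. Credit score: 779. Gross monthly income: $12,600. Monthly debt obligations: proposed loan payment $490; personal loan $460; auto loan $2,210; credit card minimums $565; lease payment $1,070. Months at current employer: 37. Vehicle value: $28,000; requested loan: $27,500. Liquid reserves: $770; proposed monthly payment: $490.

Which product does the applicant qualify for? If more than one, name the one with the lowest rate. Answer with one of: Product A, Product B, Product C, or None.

None

Total debts = (490 + 460 + 2,210 + 565 + 1,070) = 4,795; DTI = 4,795/12,600 = 38.1%.
LTV = 27,500/28,000 = 98.2%.
Reserves = 770/490 = 1.6 months.
Product A: score 779 ≥ 720; DTI 38.1% > 36%; employment 37 ≥ 12 mo → does not qualify.
Product B: score 779 ≥ 580; DTI 38.1% > 36%; LTV 98.2% > 80% → does not qualify.
Product C: score 779 ≥ 600; DTI 38.1% > 36%; employment 37 ≥ 12 mo; reserves 1.6 < 2 mo → does not qualify.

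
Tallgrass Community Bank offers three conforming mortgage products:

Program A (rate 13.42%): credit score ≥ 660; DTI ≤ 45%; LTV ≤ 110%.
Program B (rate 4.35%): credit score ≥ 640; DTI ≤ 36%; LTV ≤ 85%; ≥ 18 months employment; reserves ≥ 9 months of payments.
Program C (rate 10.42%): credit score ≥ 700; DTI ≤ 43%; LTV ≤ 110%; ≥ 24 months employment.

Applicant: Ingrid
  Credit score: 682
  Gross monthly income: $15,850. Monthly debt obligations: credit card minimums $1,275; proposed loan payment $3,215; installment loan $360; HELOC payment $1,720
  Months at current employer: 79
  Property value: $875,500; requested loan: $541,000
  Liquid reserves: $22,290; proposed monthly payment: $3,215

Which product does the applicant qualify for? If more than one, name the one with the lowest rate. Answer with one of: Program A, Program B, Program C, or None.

Program A

Total debts = (1,275 + 3,215 + 360 + 1,720) = 6,570; DTI = 6,570/15,850 = 41.5%.
LTV = 541,000/875,500 = 61.8%.
Reserves = 22,290/3,215 = 6.9 months.
Program A: score 682 ≥ 660; DTI 41.5% ≤ 45%; LTV 61.8% ≤ 110% → qualifies.
Program B: score 682 ≥ 640; DTI 41.5% > 36%; LTV 61.8% ≤ 85%; employment 79 ≥ 18 mo; reserves 6.9 < 9 mo → does not qualify.
Program C: score 682 < 700; DTI 41.5% ≤ 43%; LTV 61.8% ≤ 110%; employment 79 ≥ 24 mo → does not qualify.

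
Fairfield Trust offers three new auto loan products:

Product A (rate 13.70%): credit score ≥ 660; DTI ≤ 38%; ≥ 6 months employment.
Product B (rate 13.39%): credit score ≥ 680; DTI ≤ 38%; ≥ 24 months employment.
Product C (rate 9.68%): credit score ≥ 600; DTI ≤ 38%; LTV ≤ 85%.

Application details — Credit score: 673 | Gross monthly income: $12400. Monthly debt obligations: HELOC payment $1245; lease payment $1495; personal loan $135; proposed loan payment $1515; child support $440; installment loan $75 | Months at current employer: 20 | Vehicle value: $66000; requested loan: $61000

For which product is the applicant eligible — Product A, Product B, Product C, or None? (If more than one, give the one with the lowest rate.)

None

Total debts = (1,245 + 1,495 + 135 + 1,515 + 440 + 75) = 4,905; DTI = 4,905/12,400 = 39.6%.
LTV = 61,000/66,000 = 92.4%.
Product A: score 673 ≥ 660; DTI 39.6% > 38%; employment 20 ≥ 6 mo → does not qualify.
Product B: score 673 < 680; DTI 39.6% > 38%; employment 20 < 24 mo → does not qualify.
Product C: score 673 ≥ 600; DTI 39.6% > 38%; LTV 92.4% > 85% → does not qualify.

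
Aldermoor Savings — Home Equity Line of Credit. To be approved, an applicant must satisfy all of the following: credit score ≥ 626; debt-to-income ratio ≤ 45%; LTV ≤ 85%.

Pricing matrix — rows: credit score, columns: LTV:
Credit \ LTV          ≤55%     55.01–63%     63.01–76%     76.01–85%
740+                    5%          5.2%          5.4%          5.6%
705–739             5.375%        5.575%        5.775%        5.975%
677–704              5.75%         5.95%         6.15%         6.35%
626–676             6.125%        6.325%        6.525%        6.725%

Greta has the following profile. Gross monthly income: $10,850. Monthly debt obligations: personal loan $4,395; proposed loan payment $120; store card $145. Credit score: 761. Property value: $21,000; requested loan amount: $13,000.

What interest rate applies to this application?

Credit score 761 ≥ 626; Total monthly debts = (4,395 + 120 + 145) = 4,660. Debt-to-income = 4,660/10,850 = 42.9% — meets 45% limit
Loan-to-value = 13,000/21,000 = 61.9% — pass (85% max)
Score 761 is in the 740+ band; LTV 61.9% is in the 55.01–63% band → 5.2%.

5.2%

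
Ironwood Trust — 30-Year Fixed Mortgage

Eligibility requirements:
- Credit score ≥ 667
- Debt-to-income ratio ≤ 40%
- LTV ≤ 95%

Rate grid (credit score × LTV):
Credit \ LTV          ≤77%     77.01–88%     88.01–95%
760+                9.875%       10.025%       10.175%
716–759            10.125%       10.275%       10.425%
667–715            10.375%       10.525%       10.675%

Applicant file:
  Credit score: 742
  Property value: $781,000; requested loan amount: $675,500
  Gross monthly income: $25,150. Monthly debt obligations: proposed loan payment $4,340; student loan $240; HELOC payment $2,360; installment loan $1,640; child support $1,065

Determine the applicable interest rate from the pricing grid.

Credit score 742 ≥ 667; Total monthly debts = (4,340 + 240 + 2,360 + 1,640 + 1,065) = 9,645. Debt-to-income = 9,645/25,150 = 38.3% — meets 40% limit
LTV = 675,500/781,000 = 86.5% ≤ 95%
Credit 742 → row 716–759; LTV 86.5% → column 77.01–88%. Grid cell → 10.275%.

10.275%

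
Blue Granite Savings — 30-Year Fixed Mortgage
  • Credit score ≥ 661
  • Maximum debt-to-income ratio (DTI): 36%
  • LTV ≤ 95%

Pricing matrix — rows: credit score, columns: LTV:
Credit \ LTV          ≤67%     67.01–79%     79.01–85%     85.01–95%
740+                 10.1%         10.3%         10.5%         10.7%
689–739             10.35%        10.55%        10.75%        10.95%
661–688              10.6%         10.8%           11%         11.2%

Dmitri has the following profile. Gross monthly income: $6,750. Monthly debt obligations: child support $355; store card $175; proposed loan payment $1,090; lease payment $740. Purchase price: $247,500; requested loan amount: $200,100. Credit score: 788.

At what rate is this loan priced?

Credit score 788 ≥ 661; Total monthly debts = (355 + 175 + 1,090 + 740) = 2,360. DTI = 2,360/6,750 = 35% ≤ 36%
Loan-to-value = 200,100/247,500 = 80.8% — pass (95% max)
Score 788 is in the 740+ band; LTV 80.8% is in the 79.01–85% band → 10.5%.

10.5%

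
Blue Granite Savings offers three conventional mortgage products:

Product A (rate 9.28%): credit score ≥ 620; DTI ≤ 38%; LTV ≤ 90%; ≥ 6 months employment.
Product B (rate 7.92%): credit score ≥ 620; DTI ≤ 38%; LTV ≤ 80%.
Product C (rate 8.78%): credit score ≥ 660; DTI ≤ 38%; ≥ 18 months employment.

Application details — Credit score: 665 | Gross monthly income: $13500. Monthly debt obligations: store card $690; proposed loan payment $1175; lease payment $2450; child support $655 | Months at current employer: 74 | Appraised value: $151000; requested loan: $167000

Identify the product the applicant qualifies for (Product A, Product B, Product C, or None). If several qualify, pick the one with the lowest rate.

Total debts = (690 + 1,175 + 2,450 + 655) = 4,970; DTI = 4,970/13,500 = 36.8%.
LTV = 167,000/151,000 = 110.6%.
Product A: score 665 ≥ 620; DTI 36.8% ≤ 38%; LTV 110.6% > 90%; employment 74 ≥ 6 mo → does not qualify.
Product B: score 665 ≥ 620; DTI 36.8% ≤ 38%; LTV 110.6% > 80% → does not qualify.
Product C: score 665 ≥ 660; DTI 36.8% ≤ 38%; employment 74 ≥ 18 mo → qualifies.

Product C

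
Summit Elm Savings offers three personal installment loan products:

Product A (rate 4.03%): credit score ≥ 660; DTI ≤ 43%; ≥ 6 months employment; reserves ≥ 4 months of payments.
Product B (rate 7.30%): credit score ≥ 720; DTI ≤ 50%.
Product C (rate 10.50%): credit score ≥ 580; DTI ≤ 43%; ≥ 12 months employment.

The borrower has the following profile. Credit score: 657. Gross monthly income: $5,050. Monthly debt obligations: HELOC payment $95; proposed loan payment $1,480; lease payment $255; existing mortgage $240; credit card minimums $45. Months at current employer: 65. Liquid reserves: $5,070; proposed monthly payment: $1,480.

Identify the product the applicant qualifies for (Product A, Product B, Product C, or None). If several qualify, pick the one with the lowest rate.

Product C

Total debts = (95 + 1,480 + 255 + 240 + 45) = 2,115; DTI = 2,115/5,050 = 41.9%.
Reserves = 5,070/1,480 = 3.4 months.
Product A: score 657 < 660; DTI 41.9% ≤ 43%; employment 65 ≥ 6 mo; reserves 3.4 < 4 mo → does not qualify.
Product B: score 657 < 720; DTI 41.9% ≤ 50% → does not qualify.
Product C: score 657 ≥ 580; DTI 41.9% ≤ 43%; employment 65 ≥ 12 mo → qualifies.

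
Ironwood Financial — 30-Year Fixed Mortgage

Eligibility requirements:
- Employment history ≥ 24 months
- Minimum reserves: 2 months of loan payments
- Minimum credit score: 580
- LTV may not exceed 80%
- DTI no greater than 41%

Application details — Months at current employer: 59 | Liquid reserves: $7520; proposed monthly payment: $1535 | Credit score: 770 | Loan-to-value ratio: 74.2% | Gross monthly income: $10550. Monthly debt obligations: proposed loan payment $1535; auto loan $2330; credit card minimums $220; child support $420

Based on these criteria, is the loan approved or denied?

Denied

Employment 59 ≥ 24 months
Liquid reserves cover 7,520/1,535 = 4.9 months — ≥ 2 required
Credit score 770 ≥ 580 (meets)
LTV 74.2% — within 80%
Total monthly debts = (1,535 + 2,330 + 220 + 420) = 4,505. DTI: 4,505 ÷ 10,550 = 42.7%, exceeds the 41% cap
Fails on DTI.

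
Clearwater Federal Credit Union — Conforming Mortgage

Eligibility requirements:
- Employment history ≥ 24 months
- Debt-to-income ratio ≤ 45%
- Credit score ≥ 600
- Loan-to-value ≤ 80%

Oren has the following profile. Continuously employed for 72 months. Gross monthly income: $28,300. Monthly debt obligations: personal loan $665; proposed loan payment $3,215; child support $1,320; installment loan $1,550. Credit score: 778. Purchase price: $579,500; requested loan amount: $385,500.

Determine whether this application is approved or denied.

Approved

Employment 72 ≥ 24 months
Total monthly debts = (665 + 3,215 + 1,320 + 1,550) = 6,750. DTI = 6,750/28,300 = 23.9% ≤ 45%
Credit score 778 ≥ 600 (meets)
Loan-to-value = 385,500/579,500 = 66.5% — pass (80% max)
All criteria satisfied.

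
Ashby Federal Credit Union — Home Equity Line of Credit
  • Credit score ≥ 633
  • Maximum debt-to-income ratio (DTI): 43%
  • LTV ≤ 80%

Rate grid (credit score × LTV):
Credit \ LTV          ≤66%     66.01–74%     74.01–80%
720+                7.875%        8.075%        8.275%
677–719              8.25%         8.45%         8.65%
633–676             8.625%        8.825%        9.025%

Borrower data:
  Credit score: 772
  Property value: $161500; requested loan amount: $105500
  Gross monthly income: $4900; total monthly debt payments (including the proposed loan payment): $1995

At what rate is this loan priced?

7.875%

Credit score 772 ≥ 633; DTI = 1,995/4,900 = 40.7% ≤ 43%
LTV: 105,500 ÷ 161,500 = 65.3%, within 80% cap
Credit 772 → row 720+; LTV 65.3% → column ≤66%. Grid cell → 7.875%.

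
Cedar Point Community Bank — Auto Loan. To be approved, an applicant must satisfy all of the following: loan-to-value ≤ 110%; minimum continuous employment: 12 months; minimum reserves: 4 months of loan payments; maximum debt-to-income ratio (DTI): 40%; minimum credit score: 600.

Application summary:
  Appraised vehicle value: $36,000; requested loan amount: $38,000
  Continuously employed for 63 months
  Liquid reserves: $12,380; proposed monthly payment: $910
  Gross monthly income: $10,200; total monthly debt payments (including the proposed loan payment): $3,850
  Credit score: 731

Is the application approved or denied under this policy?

LTV = 38,000/36,000 = 105.6% ≤ 110%
Employment 63 ≥ 12 months
Liquid reserves cover 12,380/910 = 13.6 months — ≥ 4 required
DTI = 3,850/10,200 = 37.7% ≤ 40%
Credit score 731 ≥ 600 (meets)
All criteria satisfied.

Approved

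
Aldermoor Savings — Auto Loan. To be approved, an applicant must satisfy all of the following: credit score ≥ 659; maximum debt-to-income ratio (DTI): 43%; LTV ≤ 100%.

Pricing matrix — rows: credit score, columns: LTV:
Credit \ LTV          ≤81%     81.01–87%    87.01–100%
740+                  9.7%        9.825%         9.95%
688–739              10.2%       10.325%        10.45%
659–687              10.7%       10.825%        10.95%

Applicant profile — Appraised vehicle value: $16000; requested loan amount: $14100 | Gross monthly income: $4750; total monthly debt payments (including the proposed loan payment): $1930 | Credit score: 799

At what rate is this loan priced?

Credit score 799 ≥ 659; Debt-to-income = 1,930/4,750 = 40.6% — meets 43% limit
LTV = 14,100/16,000 = 88.1% ≤ 100%
Credit 799 → row 740+; LTV 88.1% → column 87.01–100%. Grid cell → 9.95%.

9.95%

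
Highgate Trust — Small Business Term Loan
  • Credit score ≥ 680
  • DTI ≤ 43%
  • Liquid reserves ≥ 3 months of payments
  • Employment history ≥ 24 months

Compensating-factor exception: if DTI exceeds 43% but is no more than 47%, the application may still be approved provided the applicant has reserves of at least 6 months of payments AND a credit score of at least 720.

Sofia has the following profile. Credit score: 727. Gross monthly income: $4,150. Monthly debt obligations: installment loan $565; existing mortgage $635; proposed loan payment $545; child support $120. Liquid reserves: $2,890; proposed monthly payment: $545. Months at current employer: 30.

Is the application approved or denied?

Denied

Credit score 727 ≥ 680 (meets base)
Total debts = (565 + 635 + 545 + 120) = 1,865. DTI = 1,865/4,150 = 44.9% > 43% — standard DTI limit exceeded.
Reserves = 2,890/545 = 5.3 months ≥ 3
Employment 30 ≥ 24 months
DTI 44.9% is within the 43%–47% exception band; checking compensating factors.
Reserves 5.3 < 6 months; credit score 727 ≥ 720.
Compensating-factor requirement not fully met.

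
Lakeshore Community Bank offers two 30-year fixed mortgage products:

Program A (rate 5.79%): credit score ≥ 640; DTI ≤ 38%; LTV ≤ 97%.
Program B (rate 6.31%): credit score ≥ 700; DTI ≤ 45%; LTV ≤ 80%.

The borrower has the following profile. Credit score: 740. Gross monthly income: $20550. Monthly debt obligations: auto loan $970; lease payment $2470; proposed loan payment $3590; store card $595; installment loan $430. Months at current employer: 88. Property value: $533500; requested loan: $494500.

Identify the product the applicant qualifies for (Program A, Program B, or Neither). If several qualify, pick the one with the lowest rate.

Total debts = (970 + 2,470 + 3,590 + 595 + 430) = 8,055; DTI = 8,055/20,550 = 39.2%.
LTV = 494,500/533,500 = 92.7%.
Program A: score 740 ≥ 640; DTI 39.2% > 38%; LTV 92.7% ≤ 97% → does not qualify.
Program B: score 740 ≥ 700; DTI 39.2% ≤ 45%; LTV 92.7% > 80% → does not qualify.

Neither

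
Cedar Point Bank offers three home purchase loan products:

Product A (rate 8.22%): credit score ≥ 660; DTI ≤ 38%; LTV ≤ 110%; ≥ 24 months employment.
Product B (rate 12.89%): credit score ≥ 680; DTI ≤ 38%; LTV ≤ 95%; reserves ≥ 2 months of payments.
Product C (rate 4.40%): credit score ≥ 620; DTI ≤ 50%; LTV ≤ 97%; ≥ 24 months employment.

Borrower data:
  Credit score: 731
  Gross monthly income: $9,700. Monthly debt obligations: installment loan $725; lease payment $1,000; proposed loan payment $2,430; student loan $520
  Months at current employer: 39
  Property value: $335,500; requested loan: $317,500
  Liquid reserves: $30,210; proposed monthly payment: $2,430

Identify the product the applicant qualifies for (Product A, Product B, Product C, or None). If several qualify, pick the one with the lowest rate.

Total debts = (725 + 1,000 + 2,430 + 520) = 4,675; DTI = 4,675/9,700 = 48.2%.
LTV = 317,500/335,500 = 94.6%.
Reserves = 30,210/2,430 = 12.4 months.
Product A: score 731 ≥ 660; DTI 48.2% > 38%; LTV 94.6% ≤ 110%; employment 39 ≥ 24 mo → does not qualify.
Product B: score 731 ≥ 680; DTI 48.2% > 38%; LTV 94.6% ≤ 95%; reserves 12.4 ≥ 2 mo → does not qualify.
Product C: score 731 ≥ 620; DTI 48.2% ≤ 50%; LTV 94.6% ≤ 97%; employment 39 ≥ 24 mo → qualifies.

Product C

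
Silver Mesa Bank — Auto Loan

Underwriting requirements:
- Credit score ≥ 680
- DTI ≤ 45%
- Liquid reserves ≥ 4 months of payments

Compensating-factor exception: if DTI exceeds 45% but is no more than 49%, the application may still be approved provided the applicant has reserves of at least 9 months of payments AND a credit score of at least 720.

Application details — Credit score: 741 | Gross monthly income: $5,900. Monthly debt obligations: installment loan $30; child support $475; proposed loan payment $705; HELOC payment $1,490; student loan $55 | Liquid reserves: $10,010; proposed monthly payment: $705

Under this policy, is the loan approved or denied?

Approved

Credit score 741 ≥ 680 (meets base)
Total debts = (30 + 475 + 705 + 1,490 + 55) = 2,755. DTI = 2,755/5,900 = 46.7% > 45% — standard DTI limit exceeded.
Reserves = 10,010/705 = 14.2 months ≥ 4
DTI 46.7% is within the 45%–49% exception band; checking compensating factors.
Reserves 14.2 ≥ 9 months; credit score 741 ≥ 720.
Both override conditions satisfied; DTI exception granted.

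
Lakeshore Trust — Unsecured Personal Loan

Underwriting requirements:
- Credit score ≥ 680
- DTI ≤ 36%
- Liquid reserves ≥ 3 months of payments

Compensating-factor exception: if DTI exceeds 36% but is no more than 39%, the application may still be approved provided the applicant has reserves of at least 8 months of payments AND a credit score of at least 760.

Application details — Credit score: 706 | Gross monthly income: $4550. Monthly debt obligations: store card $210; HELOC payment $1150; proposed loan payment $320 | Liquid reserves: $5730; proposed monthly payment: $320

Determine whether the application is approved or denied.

Denied

Credit score 706 ≥ 680 (meets base)
Total debts = (210 + 1,150 + 320) = 1,680. DTI: 1,680 ÷ 4,550 = 36.9%, over the 36% base limit.
Reserves = 5,730/320 = 17.9 months ≥ 3
DTI 36.9% is within the 36%–39% exception band; checking compensating factors.
Reserves 17.9 ≥ 8 months; credit score 706 < 760.
Compensating-factor requirement not fully met.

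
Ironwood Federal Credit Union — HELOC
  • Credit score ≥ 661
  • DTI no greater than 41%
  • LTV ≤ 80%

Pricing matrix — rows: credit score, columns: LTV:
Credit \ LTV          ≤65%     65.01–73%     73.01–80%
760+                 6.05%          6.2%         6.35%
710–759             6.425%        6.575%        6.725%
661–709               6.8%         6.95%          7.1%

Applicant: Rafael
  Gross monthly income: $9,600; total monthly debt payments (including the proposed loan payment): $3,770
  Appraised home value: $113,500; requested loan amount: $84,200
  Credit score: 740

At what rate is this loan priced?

6.725%

Credit score 740 ≥ 661; DTI: 3,770 ÷ 9,600 = 39.3%, within the 41% cap
Loan-to-value = 84,200/113,500 = 74.2% — pass (80% max)
Credit 740 → row 710–759; LTV 74.2% → column 73.01–80%. Grid cell → 6.725%.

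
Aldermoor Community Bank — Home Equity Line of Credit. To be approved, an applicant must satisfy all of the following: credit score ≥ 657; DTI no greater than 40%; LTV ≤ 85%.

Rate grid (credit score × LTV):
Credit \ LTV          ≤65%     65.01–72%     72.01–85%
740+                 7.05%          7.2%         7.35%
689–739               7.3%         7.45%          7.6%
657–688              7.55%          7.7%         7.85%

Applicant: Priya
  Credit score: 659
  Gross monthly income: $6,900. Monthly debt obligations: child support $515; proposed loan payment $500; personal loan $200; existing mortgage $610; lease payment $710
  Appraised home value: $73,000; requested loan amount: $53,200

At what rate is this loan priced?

Credit score 659 ≥ 657; Total monthly debts = (515 + 500 + 200 + 610 + 710) = 2,535. DTI = 2,535/6,900 = 36.7% ≤ 40%
LTV = 53,200/73,000 = 72.9% ≤ 85%
Credit 659 → row 657–688; LTV 72.9% → column 72.01–85%. Grid cell → 7.85%.

7.85%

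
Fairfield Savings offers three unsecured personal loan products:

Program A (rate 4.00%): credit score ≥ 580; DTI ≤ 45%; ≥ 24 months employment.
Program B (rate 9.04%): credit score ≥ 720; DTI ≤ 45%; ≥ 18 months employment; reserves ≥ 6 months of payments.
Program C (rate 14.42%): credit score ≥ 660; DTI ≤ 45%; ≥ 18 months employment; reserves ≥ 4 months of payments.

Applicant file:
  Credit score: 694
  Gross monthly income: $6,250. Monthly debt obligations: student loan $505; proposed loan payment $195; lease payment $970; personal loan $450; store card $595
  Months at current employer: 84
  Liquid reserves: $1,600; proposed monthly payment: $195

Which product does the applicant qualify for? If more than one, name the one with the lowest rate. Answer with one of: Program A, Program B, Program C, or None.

Program A

Total debts = (505 + 195 + 970 + 450 + 595) = 2,715; DTI = 2,715/6,250 = 43.4%.
Reserves = 1,600/195 = 8.2 months.
Program A: score 694 ≥ 580; DTI 43.4% ≤ 45%; employment 84 ≥ 24 mo → qualifies.
Program B: score 694 < 720; DTI 43.4% ≤ 45%; employment 84 ≥ 18 mo; reserves 8.2 ≥ 6 mo → does not qualify.
Program C: score 694 ≥ 660; DTI 43.4% ≤ 45%; employment 84 ≥ 18 mo; reserves 8.2 ≥ 4 mo → qualifies.
Qualifying: Program A, Program C. Lowest rate is 4.00% → Program A.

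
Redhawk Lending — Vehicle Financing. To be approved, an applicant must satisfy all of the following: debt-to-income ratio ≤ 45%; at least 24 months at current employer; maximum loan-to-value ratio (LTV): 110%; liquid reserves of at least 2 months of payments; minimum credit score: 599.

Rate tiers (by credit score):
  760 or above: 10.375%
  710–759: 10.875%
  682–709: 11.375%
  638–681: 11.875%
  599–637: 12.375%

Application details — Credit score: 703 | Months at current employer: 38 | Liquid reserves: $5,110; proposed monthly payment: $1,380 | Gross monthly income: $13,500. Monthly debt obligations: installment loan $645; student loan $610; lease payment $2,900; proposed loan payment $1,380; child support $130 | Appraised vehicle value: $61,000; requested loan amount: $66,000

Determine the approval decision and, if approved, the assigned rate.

Credit score 703 ≥ 599 (meets minimum)
Employment 38 ≥ 24 months
Total monthly debts = (645 + 610 + 2,900 + 1,380 + 130) = 5,665. Debt-to-income = 5,665/13,500 = 42% — meets 45% limit
Loan-to-value = 66,000/61,000 = 108.2% — pass (110% max)
Reserves: 5,110 ÷ 1,380 = 3.7 months (meets 2-month minimum)
All requirements met. Score 703 falls in the 682–709 tier → 11.375%.

Approved at 11.375%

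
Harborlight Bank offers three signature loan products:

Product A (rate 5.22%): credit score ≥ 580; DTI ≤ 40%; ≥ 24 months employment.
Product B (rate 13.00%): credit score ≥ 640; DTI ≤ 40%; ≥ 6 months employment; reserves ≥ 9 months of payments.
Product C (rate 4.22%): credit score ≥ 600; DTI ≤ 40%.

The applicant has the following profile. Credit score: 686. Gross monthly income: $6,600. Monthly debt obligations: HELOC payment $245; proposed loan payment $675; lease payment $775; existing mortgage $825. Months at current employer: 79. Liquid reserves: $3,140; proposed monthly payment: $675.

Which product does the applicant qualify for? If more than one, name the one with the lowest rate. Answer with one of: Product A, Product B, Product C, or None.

Product C

Total debts = (245 + 675 + 775 + 825) = 2,520; DTI = 2,520/6,600 = 38.2%.
Reserves = 3,140/675 = 4.7 months.
Product A: score 686 ≥ 580; DTI 38.2% ≤ 40%; employment 79 ≥ 24 mo → qualifies.
Product B: score 686 ≥ 640; DTI 38.2% ≤ 40%; employment 79 ≥ 6 mo; reserves 4.7 < 9 mo → does not qualify.
Product C: score 686 ≥ 600; DTI 38.2% ≤ 40% → qualifies.
Qualifying: Product A, Product C. Lowest rate is 4.22% → Product C.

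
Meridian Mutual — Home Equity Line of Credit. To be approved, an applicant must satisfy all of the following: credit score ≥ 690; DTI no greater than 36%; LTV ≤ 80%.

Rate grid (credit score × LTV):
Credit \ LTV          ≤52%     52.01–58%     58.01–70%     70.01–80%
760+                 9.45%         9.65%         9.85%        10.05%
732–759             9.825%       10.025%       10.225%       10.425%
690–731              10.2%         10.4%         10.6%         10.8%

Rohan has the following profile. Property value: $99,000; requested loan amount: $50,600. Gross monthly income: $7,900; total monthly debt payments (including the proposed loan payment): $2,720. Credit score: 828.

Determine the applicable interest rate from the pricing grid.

Credit score 828 ≥ 690; Debt-to-income = 2,720/7,900 = 34.4% — meets 36% limit
Loan-to-value = 50,600/99,000 = 51.1% — pass (80% max)
Score 828 is in the 760+ band; LTV 51.1% is in the ≤52% band → 9.45%.

9.45%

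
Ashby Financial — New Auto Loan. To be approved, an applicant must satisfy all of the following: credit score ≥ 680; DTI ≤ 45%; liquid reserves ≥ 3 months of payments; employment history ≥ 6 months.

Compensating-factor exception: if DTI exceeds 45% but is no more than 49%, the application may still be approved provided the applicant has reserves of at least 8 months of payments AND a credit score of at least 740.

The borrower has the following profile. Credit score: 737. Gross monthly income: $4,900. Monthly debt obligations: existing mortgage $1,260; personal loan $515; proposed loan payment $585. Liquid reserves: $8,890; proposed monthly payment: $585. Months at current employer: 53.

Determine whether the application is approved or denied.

Credit score 737 ≥ 680 (meets base)
Total debts = (1,260 + 515 + 585) = 2,360. DTI = 2,360/4,900 = 48.2% > 45% — standard DTI limit exceeded.
Reserves: 8,890 ÷ 585 = 15.2 months (meets 3-month minimum)
Employment 53 ≥ 6 months
48.2% falls in the override range (45%–49%), so the compensating-factor test applies.
Override check — reserves: 15.2 mo (ok); score: 737 (below 740).
Override conditions not both satisfied; exception does not apply.

Denied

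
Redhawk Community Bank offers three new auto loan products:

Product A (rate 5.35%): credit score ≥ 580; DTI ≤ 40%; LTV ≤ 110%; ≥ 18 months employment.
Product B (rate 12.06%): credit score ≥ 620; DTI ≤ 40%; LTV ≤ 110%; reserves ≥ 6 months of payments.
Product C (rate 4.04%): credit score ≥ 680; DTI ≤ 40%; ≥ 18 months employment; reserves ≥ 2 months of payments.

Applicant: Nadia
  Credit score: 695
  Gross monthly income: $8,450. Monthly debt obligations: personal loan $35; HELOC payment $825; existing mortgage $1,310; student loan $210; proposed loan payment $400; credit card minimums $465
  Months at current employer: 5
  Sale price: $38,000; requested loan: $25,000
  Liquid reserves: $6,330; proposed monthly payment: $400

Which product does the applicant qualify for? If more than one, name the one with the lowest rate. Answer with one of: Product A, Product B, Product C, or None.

Total debts = (35 + 825 + 1,310 + 210 + 400 + 465) = 3,245; DTI = 3,245/8,450 = 38.4%.
LTV = 25,000/38,000 = 65.8%.
Reserves = 6,330/400 = 15.8 months.
Product A: score 695 ≥ 580; DTI 38.4% ≤ 40%; LTV 65.8% ≤ 110%; employment 5 < 18 mo → does not qualify.
Product B: score 695 ≥ 620; DTI 38.4% ≤ 40%; LTV 65.8% ≤ 110%; reserves 15.8 ≥ 6 mo → qualifies.
Product C: score 695 ≥ 680; DTI 38.4% ≤ 40%; employment 5 < 18 mo; reserves 15.8 ≥ 2 mo → does not qualify.

Product B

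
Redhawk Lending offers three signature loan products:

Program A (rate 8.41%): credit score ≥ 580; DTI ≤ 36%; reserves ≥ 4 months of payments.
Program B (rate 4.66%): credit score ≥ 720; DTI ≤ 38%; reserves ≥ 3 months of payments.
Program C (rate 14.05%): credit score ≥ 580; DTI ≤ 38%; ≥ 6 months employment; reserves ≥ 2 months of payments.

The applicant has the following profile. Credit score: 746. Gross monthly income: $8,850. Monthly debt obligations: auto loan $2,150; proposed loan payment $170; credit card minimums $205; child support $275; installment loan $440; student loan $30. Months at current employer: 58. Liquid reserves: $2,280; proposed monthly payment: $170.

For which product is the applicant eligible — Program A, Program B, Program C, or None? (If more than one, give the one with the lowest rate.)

Total debts = (2,150 + 170 + 205 + 275 + 440 + 30) = 3,270; DTI = 3,270/8,850 = 36.9%.
Reserves = 2,280/170 = 13.4 months.
Program A: score 746 ≥ 580; DTI 36.9% > 36%; reserves 13.4 ≥ 4 mo → does not qualify.
Program B: score 746 ≥ 720; DTI 36.9% ≤ 38%; reserves 13.4 ≥ 3 mo → qualifies.
Program C: score 746 ≥ 580; DTI 36.9% ≤ 38%; employment 58 ≥ 6 mo; reserves 13.4 ≥ 2 mo → qualifies.
Qualifying: Program B, Program C. Lowest rate is 4.66% → Program B.

Program B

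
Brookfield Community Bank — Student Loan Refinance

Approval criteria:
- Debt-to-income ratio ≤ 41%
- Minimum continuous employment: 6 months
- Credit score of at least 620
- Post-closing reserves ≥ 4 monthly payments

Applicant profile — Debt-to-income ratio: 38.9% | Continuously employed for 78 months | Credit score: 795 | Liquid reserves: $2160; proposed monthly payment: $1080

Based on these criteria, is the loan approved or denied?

Denied

Debt-to-income 38.9% vs 41% cap — pass
Employment 78 ≥ 6 months
Credit score 795 ≥ 620 (meets)
Reserves = 2,160/1,080 = 2.0 months < 4
Fails on reserves.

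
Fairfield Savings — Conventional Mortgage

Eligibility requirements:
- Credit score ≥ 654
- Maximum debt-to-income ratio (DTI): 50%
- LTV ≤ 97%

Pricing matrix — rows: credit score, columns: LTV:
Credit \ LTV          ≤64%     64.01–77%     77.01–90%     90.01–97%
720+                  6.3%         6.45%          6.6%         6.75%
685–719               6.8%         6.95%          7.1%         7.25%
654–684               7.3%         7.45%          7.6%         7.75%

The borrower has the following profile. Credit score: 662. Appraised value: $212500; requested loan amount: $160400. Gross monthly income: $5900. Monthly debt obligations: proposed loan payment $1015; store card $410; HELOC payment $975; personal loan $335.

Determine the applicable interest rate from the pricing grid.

Credit score 662 ≥ 654; Total monthly debts = (1,015 + 410 + 975 + 335) = 2,735. DTI: 2,735 ÷ 5,900 = 46.4%, within the 50% cap
Loan-to-value = 160,400/212,500 = 75.5% — pass (97% max)
Score 662 is in the 654–684 band; LTV 75.5% is in the 64.01–77% band → 7.45%.

7.45%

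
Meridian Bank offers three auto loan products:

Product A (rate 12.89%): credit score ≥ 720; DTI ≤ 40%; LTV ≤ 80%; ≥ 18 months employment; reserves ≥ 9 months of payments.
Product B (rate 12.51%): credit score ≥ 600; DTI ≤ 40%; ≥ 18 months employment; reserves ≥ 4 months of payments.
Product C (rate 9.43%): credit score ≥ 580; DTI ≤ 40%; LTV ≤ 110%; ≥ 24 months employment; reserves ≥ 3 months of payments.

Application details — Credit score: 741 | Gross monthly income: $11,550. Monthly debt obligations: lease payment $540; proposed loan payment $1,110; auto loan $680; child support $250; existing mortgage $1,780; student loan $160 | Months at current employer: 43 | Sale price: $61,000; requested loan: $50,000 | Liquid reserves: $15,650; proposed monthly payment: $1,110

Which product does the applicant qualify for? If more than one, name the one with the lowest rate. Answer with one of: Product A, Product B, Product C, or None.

Product C

Total debts = (540 + 1,110 + 680 + 250 + 1,780 + 160) = 4,520; DTI = 4,520/11,550 = 39.1%.
LTV = 50,000/61,000 = 82%.
Reserves = 15,650/1,110 = 14.1 months.
Product A: score 741 ≥ 720; DTI 39.1% ≤ 40%; LTV 82% > 80%; employment 43 ≥ 18 mo; reserves 14.1 ≥ 9 mo → does not qualify.
Product B: score 741 ≥ 600; DTI 39.1% ≤ 40%; employment 43 ≥ 18 mo; reserves 14.1 ≥ 4 mo → qualifies.
Product C: score 741 ≥ 580; DTI 39.1% ≤ 40%; LTV 82% ≤ 110%; employment 43 ≥ 24 mo; reserves 14.1 ≥ 3 mo → qualifies.
Qualifying: Product B, Product C. Lowest rate is 9.43% → Product C.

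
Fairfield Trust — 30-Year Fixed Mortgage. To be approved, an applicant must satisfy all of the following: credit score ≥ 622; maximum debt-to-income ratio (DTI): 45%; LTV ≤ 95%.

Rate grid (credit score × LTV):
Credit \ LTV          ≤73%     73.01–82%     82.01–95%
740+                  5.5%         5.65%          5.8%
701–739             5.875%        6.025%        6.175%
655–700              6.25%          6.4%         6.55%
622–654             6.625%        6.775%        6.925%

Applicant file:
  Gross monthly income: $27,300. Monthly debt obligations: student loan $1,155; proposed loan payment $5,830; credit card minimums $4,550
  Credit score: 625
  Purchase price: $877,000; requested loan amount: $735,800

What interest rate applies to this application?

6.925%

Credit score 625 ≥ 622; Total monthly debts = (1,155 + 5,830 + 4,550) = 11,535. DTI = 11,535/27,300 = 42.3% ≤ 45%
LTV = 735,800/877,000 = 83.9% ≤ 95%
Row: 625 falls in 622–654. Column: 83.9% falls in 82.01–95%. Rate = 6.925%.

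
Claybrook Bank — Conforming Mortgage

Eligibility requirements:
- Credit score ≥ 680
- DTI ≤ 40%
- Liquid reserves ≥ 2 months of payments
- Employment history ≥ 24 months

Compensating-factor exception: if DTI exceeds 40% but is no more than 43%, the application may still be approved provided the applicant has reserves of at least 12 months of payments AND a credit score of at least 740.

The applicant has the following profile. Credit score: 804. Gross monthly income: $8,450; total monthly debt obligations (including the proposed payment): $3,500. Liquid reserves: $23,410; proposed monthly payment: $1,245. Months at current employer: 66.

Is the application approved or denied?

Approved

Credit score 804 ≥ 680 (meets base)
DTI: 3,500 ÷ 8,450 = 41.4%, over the 40% base limit.
Reserves: 23,410 ÷ 1,245 = 18.8 months (meets 2-month minimum)
Employment 66 ≥ 24 months
DTI 41.4% is within the 40%–43% exception band; checking compensating factors.
Override check — reserves: 18.8 mo (ok); score: 804 (ok).
Both compensating conditions met → exception applies.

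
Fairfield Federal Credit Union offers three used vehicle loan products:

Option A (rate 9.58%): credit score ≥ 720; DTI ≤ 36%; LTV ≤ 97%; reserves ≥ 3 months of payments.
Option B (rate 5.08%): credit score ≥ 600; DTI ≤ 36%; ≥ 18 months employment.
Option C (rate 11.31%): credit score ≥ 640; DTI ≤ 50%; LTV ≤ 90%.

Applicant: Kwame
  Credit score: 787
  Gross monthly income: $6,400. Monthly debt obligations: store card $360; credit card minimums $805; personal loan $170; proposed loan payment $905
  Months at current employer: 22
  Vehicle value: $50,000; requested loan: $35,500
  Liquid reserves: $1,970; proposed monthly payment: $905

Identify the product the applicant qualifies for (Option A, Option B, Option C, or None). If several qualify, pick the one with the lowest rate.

Option B

Total debts = (360 + 805 + 170 + 905) = 2,240; DTI = 2,240/6,400 = 35%.
LTV = 35,500/50,000 = 71%.
Reserves = 1,970/905 = 2.2 months.
Option A: score 787 ≥ 720; DTI 35% ≤ 36%; LTV 71% ≤ 97%; reserves 2.2 < 3 mo → does not qualify.
Option B: score 787 ≥ 600; DTI 35% ≤ 36%; employment 22 ≥ 18 mo → qualifies.
Option C: score 787 ≥ 640; DTI 35% ≤ 50%; LTV 71% ≤ 90% → qualifies.
Qualifying: Option B, Option C. Lowest rate is 5.08% → Option B.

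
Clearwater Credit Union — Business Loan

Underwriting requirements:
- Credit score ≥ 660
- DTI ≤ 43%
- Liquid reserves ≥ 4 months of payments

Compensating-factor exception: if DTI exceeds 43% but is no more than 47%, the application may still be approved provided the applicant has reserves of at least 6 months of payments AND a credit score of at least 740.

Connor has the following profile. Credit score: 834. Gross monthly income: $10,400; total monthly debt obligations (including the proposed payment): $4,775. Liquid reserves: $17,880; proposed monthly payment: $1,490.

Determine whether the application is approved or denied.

Credit score 834 ≥ 660 (meets base)
DTI = 4,775/10,400 = 45.9% > 43% — standard DTI limit exceeded.
Liquid reserves cover 17,880/1,490 = 12.0 months — ≥ 4 required
DTI 45.9% is within the 43%–47% exception band; checking compensating factors.
Override check — reserves: 12.0 mo (ok); score: 834 (ok).
Both override conditions satisfied; DTI exception granted.

Approved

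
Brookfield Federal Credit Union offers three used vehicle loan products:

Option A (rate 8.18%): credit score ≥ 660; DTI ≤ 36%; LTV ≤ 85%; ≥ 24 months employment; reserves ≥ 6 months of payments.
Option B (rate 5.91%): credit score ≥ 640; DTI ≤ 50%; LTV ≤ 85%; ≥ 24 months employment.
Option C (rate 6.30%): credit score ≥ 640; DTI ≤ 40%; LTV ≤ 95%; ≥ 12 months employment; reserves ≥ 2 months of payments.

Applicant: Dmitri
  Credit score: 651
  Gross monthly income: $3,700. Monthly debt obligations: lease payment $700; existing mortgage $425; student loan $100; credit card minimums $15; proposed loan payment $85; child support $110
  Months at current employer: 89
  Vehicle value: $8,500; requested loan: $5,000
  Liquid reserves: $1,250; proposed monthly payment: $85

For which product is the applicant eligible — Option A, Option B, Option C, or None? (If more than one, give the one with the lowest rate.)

Option B

Total debts = (700 + 425 + 100 + 15 + 85 + 110) = 1,435; DTI = 1,435/3,700 = 38.8%.
LTV = 5,000/8,500 = 58.8%.
Reserves = 1,250/85 = 14.7 months.
Option A: score 651 < 660; DTI 38.8% > 36%; LTV 58.8% ≤ 85%; employment 89 ≥ 24 mo; reserves 14.7 ≥ 6 mo → does not qualify.
Option B: score 651 ≥ 640; DTI 38.8% ≤ 50%; LTV 58.8% ≤ 85%; employment 89 ≥ 24 mo → qualifies.
Option C: score 651 ≥ 640; DTI 38.8% ≤ 40%; LTV 58.8% ≤ 95%; employment 89 ≥ 12 mo; reserves 14.7 ≥ 2 mo → qualifies.
Qualifying: Option B, Option C. Lowest rate is 5.91% → Option B.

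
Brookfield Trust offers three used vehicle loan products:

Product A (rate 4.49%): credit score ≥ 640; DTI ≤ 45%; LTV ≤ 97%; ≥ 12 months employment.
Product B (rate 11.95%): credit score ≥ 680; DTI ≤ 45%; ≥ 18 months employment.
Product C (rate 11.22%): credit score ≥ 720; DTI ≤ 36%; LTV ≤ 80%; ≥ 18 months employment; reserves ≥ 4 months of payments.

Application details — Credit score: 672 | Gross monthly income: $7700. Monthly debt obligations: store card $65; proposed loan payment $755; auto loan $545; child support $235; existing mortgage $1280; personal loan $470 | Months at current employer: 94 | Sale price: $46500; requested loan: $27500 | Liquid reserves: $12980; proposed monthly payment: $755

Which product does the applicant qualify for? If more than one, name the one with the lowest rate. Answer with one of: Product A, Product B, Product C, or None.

Total debts = (65 + 755 + 545 + 235 + 1,280 + 470) = 3,350; DTI = 3,350/7,700 = 43.5%.
LTV = 27,500/46,500 = 59.1%.
Reserves = 12,980/755 = 17.2 months.
Product A: score 672 ≥ 640; DTI 43.5% ≤ 45%; LTV 59.1% ≤ 97%; employment 94 ≥ 12 mo → qualifies.
Product B: score 672 < 680; DTI 43.5% ≤ 45%; employment 94 ≥ 18 mo → does not qualify.
Product C: score 672 < 720; DTI 43.5% > 36%; LTV 59.1% ≤ 80%; employment 94 ≥ 18 mo; reserves 17.2 ≥ 4 mo → does not qualify.

Product A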